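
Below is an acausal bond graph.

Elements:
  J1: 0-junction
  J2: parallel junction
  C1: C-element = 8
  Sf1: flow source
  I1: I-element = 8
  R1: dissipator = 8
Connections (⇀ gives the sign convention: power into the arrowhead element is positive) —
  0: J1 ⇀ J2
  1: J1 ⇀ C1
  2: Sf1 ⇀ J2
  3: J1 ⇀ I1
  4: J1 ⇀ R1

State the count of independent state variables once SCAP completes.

b2 →Sf1  (Sf1 (Sf) sets flow on bond)
b0 →J2  (only one effort-in slot at J2)
b1 →J1  (C1 outputs effort q/C1)
b3 →I1  (J1: bond 1 brought effort, rest push out)
b4 →R1  (J1: bond 1 brought effort, rest push out)

2  (C1, I1 all integral)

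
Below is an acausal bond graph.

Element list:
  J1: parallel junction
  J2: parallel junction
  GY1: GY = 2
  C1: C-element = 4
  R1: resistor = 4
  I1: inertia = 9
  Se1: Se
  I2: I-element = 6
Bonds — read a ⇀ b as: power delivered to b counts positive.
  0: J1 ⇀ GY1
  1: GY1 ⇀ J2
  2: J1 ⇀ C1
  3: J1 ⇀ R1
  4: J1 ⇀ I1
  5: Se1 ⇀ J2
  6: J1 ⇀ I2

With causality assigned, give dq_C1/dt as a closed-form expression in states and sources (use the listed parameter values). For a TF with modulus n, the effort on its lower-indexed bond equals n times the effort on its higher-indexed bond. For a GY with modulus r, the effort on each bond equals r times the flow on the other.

#5 |J2  (source Se1 imposes e)
#1 |GY1  (J2: bond 5 brought effort, rest push out)
#0 |GY1  (GY1: gyrator matches bond 1)
#2 |J1  (C1 outputs effort q/C1)
#3 |R1  (0-jn J1 has e-setter on 2)
#4 |I1  (0-jn J1 has e-setter on 2)
#6 |I2  (J1: bond 2 brought effort, rest push out)

dq_C1/dt = -E_Se1/2 - p_I1/9 - p_I2/6 - q_C1/16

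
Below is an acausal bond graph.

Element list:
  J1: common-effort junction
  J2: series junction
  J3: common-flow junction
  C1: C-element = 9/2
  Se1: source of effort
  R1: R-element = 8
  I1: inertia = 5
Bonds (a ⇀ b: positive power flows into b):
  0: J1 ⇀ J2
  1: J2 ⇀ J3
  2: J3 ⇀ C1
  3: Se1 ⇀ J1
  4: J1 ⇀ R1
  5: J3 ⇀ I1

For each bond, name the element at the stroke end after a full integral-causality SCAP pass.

#3 →J1  (Se1 fixes effort; stroke away)
#0 →J2  (common-e at J1 fixed by 3)
#4 →R1  (common-e at J1 fixed by 3)
#1 →J3  (closing 1-jn rule on J2)
#2 →J3  (C1: C, integral causality)
#5 →I1  (closing 1-jn rule on J3)

bond 0 stroke→J2
bond 1 stroke→J3
bond 2 stroke→J3
bond 3 stroke→J1
bond 4 stroke→R1
bond 5 stroke→I1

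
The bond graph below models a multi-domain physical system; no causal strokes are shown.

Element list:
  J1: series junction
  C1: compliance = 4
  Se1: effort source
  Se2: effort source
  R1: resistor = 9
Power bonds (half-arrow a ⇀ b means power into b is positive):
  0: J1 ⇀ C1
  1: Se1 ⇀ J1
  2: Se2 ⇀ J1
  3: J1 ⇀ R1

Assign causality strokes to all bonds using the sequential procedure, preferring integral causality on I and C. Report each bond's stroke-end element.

b0 |J1
b1 |J1
b2 |J1
b3 |R1

β1 |J1  (source Se1 imposes e)
β2 |J1  (Se2 fixes effort; stroke away)
β0 |J1  (C1 outputs effort q/C1)
β3 |R1  (J1 needs exactly one f-in)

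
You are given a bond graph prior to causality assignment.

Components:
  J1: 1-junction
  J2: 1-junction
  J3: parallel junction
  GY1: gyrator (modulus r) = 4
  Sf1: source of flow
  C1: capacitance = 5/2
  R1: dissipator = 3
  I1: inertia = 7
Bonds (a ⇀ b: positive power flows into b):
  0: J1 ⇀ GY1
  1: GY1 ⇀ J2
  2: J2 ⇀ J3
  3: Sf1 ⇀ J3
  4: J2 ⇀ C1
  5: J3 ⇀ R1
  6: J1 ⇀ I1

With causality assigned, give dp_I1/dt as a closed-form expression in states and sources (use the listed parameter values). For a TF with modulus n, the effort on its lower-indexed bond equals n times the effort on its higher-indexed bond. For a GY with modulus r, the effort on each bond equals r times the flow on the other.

dp_I1/dt = 4*F_Sf1 - 16*p_I1/21 + 8*q_C1/15

b3 →Sf1  (source Sf1 imposes f)
b4 →J2  (prefer integral on C1)
b6 →I1  (I1 integral (f out))
b0 →J1  (J1: bond 6 brought flow, rest push out)
b1 →J2  (GY1: gyrator matches bond 0)
b2 →J3  (closing 1-jn rule on J2)
b5 →R1  (J3: bond 2 brought effort, rest push out)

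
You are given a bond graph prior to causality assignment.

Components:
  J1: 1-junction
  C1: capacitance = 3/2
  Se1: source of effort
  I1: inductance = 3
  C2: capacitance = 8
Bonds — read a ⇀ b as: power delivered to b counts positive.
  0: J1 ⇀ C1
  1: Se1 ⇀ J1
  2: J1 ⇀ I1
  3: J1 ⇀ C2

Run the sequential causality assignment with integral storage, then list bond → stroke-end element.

β1 →J1  (Se1 fixes effort; stroke away)
β0 →J1  (C1 integral (e out))
β2 →I1  (prefer integral on I1)
β3 →J1  (J1 flow already set via bond 2)

bond 0 stroke at J1
bond 1 stroke at J1
bond 2 stroke at I1
bond 3 stroke at J1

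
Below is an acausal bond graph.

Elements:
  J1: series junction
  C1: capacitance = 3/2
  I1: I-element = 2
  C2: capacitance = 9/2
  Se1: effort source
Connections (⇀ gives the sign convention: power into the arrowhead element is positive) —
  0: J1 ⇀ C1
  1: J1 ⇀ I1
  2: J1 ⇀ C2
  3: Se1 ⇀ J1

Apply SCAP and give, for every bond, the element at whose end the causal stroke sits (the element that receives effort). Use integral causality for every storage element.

bond 3 stroke at J1  (Se1 fixes effort; stroke away)
bond 0 stroke at J1  (C1 outputs effort q/C1)
bond 1 stroke at I1  (I1 outputs flow p/I1)
bond 2 stroke at J1  (J1 flow already set via bond 1)

β0 stroke→J1
β1 stroke→I1
β2 stroke→J1
β3 stroke→J1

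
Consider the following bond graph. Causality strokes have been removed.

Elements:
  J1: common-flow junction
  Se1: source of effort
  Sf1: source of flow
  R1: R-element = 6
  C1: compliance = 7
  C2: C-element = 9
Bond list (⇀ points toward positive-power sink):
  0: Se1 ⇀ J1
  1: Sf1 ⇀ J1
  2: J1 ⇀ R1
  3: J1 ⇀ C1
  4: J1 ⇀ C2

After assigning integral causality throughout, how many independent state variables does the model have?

2  (C1, C2 all integral)

bond 0 stroke at J1  (Se1 fixes effort; stroke away)
bond 1 stroke at Sf1  (source Sf1 imposes f)
bond 2 stroke at J1  (1-jn J1 has f-setter on 1)
bond 3 stroke at J1  (J1 flow already set via bond 1)
bond 4 stroke at J1  (J1 flow already set via bond 1)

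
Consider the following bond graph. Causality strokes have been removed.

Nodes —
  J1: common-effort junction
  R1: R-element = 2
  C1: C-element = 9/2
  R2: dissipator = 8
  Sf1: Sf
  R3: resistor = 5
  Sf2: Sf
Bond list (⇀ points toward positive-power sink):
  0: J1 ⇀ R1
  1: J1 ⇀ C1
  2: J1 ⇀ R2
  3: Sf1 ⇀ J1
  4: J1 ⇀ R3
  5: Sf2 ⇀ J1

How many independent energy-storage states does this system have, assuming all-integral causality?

b3 stroke→Sf1  (Sf1: flow source, stroke at near end)
b5 stroke→Sf2  (Sf2 fixes flow; stroke at Sf2)
b1 stroke→J1  (C1: C, integral causality)
b0 stroke→R1  (common-e at J1 fixed by 1)
b2 stroke→R2  (0-jn J1 has e-setter on 1)
b4 stroke→R3  (J1: bond 1 brought effort, rest push out)

1  (C1 all integral)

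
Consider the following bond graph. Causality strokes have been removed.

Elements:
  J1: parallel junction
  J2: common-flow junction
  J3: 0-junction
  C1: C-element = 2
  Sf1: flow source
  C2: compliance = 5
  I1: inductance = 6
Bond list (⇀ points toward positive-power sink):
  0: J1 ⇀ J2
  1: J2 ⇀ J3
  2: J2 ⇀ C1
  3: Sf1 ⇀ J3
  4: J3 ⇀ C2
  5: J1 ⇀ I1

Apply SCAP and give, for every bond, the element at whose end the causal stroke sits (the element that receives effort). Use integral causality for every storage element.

#0 stroke→J1
#1 stroke→J2
#2 stroke→J2
#3 stroke→Sf1
#4 stroke→J3
#5 stroke→I1

b3 |Sf1  (Sf1 fixes flow; stroke at Sf1)
b2 |J2  (C1: C, integral causality)
b4 |J3  (C2 outputs effort q/C2)
b1 |J2  (common-e at J3 fixed by 4)
b0 |J1  (J2 needs exactly one f-in)
b5 |I1  (0-jn J1 has e-setter on 0)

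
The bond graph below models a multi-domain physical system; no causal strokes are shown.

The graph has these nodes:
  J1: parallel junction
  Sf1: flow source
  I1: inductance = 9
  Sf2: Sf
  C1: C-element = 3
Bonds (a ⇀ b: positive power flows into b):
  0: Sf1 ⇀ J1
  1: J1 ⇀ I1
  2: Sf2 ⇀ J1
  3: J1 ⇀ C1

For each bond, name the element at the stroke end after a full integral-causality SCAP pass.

β0 stroke→Sf1  (Sf1 (Sf) sets flow on bond)
β2 stroke→Sf2  (Sf2: flow source, stroke at near end)
β1 stroke→I1  (I1: I, integral causality)
β3 stroke→J1  (J1: last free bond brings effort in)

b0 stroke at Sf1
b1 stroke at I1
b2 stroke at Sf2
b3 stroke at J1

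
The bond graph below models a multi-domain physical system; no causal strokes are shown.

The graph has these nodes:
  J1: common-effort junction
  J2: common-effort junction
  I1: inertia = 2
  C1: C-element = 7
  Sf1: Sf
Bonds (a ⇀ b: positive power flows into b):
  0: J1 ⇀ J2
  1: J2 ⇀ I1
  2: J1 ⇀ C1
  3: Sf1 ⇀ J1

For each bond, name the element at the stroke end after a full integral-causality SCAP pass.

#0 stroke at J2
#1 stroke at I1
#2 stroke at J1
#3 stroke at Sf1

bond 3 stroke→Sf1  (Sf1: flow source, stroke at near end)
bond 1 stroke→I1  (I1 integral (f out))
bond 0 stroke→J2  (closing 0-jn rule on J2)
bond 2 stroke→J1  (only one effort-in slot at J1)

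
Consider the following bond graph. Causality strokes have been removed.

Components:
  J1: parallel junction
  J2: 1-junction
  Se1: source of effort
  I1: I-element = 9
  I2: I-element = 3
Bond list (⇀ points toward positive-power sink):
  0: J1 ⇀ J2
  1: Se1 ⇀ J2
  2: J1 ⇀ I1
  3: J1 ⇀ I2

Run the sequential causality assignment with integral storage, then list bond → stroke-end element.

b1 stroke→J2  (Se1 (Se) sets effort on bond)
b0 stroke→J1  (closing 1-jn rule on J2)
b2 stroke→I1  (J1 effort already set via bond 0)
b3 stroke→I2  (common-e at J1 fixed by 0)

bond 0 stroke at J1
bond 1 stroke at J2
bond 2 stroke at I1
bond 3 stroke at I2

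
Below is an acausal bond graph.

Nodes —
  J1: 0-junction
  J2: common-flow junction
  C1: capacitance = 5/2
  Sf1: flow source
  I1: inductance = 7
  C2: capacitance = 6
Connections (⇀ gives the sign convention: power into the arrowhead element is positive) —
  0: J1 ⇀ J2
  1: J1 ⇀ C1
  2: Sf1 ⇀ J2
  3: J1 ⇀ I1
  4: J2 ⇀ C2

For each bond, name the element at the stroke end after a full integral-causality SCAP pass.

bond 0 stroke→J2
bond 1 stroke→J1
bond 2 stroke→Sf1
bond 3 stroke→I1
bond 4 stroke→J2

bond 2 |Sf1  (Sf1: flow source, stroke at near end)
bond 0 |J2  (J2 flow already set via bond 2)
bond 4 |J2  (1-jn J2 has f-setter on 2)
bond 1 |J1  (prefer integral on C1)
bond 3 |I1  (J1 effort already set via bond 1)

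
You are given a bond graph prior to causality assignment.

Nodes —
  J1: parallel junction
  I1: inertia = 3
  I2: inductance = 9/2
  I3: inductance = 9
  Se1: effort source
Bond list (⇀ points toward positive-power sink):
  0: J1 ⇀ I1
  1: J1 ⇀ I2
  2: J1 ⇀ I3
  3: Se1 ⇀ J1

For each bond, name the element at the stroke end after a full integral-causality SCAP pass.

β0 |I1
β1 |I2
β2 |I3
β3 |J1

b3 stroke at J1  (Se1: effort source, stroke at far end)
b0 stroke at I1  (J1 effort already set via bond 3)
b1 stroke at I2  (J1: bond 3 brought effort, rest push out)
b2 stroke at I3  (common-e at J1 fixed by 3)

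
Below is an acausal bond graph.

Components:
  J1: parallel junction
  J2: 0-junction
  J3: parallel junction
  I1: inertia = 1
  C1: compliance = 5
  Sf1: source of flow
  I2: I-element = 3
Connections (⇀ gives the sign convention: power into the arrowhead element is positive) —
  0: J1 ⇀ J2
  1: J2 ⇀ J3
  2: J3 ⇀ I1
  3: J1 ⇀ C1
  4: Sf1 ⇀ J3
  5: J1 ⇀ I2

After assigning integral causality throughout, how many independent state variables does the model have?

β4 →Sf1  (Sf1 fixes flow; stroke at Sf1)
β2 →I1  (I1 outputs flow p/I1)
β1 →J3  (J3: last free bond brings effort in)
β0 →J2  (J2 needs exactly one e-in)
β3 →J1  (prefer integral on C1)
β5 →I2  (common-e at J1 fixed by 3)

3  (C1, I1, I2 all integral)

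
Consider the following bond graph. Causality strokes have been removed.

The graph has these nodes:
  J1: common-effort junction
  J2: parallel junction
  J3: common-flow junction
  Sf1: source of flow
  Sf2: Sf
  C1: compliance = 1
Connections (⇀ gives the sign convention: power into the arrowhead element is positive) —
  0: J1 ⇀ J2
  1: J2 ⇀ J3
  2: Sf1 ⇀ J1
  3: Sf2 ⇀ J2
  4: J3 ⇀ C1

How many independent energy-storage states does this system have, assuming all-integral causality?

1  (C1 all integral)

b2 →Sf1  (source Sf1 imposes f)
b3 →Sf2  (Sf2 fixes flow; stroke at Sf2)
b0 →J1  (J1: last free bond brings effort in)
b1 →J2  (J2 needs exactly one e-in)
b4 →J3  (1-jn J3 has f-setter on 1)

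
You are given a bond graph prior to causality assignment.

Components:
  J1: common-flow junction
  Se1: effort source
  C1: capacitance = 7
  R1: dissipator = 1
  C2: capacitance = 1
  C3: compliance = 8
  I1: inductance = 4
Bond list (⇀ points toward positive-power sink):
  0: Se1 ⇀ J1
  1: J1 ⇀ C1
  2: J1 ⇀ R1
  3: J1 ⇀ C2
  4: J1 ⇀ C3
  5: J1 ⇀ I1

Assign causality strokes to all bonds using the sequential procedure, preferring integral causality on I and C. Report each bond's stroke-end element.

β0 →J1
β1 →J1
β2 →J1
β3 →J1
β4 →J1
β5 →I1

bond 0 stroke at J1  (source Se1 imposes e)
bond 1 stroke at J1  (C1 integral (e out))
bond 3 stroke at J1  (C2: C, integral causality)
bond 4 stroke at J1  (C3: C, integral causality)
bond 5 stroke at I1  (I1 outputs flow p/I1)
bond 2 stroke at J1  (1-jn J1 has f-setter on 5)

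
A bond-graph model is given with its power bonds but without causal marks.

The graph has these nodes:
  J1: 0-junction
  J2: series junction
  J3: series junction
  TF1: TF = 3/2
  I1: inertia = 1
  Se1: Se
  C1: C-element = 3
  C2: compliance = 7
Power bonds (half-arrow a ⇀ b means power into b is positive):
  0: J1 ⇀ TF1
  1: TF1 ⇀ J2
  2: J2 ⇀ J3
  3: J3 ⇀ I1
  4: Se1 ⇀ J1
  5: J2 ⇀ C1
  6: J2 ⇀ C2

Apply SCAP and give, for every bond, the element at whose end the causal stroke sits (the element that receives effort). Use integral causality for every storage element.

#4 stroke→J1  (Se1 fixes effort; stroke away)
#0 stroke→TF1  (J1 effort already set via bond 4)
#1 stroke→J2  (through TF1, causality passes straight; one stroke at TF1)
#3 stroke→I1  (I1 integral (f out))
#2 stroke→J3  (common-f at J3 fixed by 3)
#5 stroke→J2  (1-jn J2 has f-setter on 2)
#6 stroke→J2  (common-f at J2 fixed by 2)

β0 |TF1
β1 |J2
β2 |J3
β3 |I1
β4 |J1
β5 |J2
β6 |J2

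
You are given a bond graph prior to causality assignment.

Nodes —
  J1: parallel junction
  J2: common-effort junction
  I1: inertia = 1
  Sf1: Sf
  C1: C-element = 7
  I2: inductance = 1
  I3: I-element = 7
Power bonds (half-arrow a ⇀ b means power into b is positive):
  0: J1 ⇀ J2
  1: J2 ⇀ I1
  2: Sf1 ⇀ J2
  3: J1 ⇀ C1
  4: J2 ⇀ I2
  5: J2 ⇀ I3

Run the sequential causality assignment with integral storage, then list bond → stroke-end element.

#2 →Sf1  (Sf1 (Sf) sets flow on bond)
#1 →I1  (prefer integral on I1)
#3 →J1  (C1: C, integral causality)
#0 →J2  (J1: bond 3 brought effort, rest push out)
#4 →I2  (0-jn J2 has e-setter on 0)
#5 →I3  (J2 effort already set via bond 0)

#0 |J2
#1 |I1
#2 |Sf1
#3 |J1
#4 |I2
#5 |I3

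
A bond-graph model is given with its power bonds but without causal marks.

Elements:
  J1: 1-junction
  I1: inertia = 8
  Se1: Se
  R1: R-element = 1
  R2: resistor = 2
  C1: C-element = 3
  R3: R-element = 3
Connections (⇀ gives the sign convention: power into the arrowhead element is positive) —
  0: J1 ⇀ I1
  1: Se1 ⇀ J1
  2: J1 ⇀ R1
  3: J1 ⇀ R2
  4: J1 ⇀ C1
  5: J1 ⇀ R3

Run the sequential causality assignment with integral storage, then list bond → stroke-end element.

b1 stroke at J1  (Se1 fixes effort; stroke away)
b0 stroke at I1  (I1 outputs flow p/I1)
b2 stroke at J1  (J1 flow already set via bond 0)
b3 stroke at J1  (1-jn J1 has f-setter on 0)
b4 stroke at J1  (J1 flow already set via bond 0)
b5 stroke at J1  (J1 flow already set via bond 0)

bond 0 stroke→I1
bond 1 stroke→J1
bond 2 stroke→J1
bond 3 stroke→J1
bond 4 stroke→J1
bond 5 stroke→J1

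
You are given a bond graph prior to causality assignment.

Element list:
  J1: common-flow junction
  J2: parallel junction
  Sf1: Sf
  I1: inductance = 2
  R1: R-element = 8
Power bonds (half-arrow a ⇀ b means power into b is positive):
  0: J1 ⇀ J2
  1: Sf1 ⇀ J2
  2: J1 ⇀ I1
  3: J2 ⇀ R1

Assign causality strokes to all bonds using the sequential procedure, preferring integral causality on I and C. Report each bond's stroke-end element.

β1 →Sf1  (source Sf1 imposes f)
β2 →I1  (I1 integral (f out))
β0 →J1  (1-jn J1 has f-setter on 2)
β3 →J2  (J2: last free bond brings effort in)

#0 stroke→J1
#1 stroke→Sf1
#2 stroke→I1
#3 stroke→J2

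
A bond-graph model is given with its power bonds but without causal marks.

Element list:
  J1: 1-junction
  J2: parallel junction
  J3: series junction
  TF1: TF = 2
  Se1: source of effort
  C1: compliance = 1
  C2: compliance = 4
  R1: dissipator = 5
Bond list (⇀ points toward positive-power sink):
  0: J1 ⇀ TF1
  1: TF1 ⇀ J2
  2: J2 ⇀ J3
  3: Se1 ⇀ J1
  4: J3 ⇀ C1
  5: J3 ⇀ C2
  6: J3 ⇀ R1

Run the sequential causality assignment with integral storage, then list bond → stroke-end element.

β3 stroke at J1  (Se1 fixes effort; stroke away)
β0 stroke at TF1  (J1 needs exactly one f-in)
β1 stroke at J2  (through TF1, causality passes straight; one stroke at TF1)
β2 stroke at J3  (common-e at J2 fixed by 1)
β4 stroke at J3  (C1 integral (e out))
β5 stroke at J3  (prefer integral on C2)
β6 stroke at R1  (J3: last free bond brings flow in)

#0 →TF1
#1 →J2
#2 →J3
#3 →J1
#4 →J3
#5 →J3
#6 →R1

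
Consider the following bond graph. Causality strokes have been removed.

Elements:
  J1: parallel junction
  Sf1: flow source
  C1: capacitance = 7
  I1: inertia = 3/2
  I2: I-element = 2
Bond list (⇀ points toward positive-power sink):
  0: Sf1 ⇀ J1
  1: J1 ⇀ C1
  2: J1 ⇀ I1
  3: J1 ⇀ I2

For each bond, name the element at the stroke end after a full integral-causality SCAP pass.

#0 |Sf1  (Sf1 fixes flow; stroke at Sf1)
#1 |J1  (C1 outputs effort q/C1)
#2 |I1  (J1: bond 1 brought effort, rest push out)
#3 |I2  (J1 effort already set via bond 1)

#0 →Sf1
#1 →J1
#2 →I1
#3 →I2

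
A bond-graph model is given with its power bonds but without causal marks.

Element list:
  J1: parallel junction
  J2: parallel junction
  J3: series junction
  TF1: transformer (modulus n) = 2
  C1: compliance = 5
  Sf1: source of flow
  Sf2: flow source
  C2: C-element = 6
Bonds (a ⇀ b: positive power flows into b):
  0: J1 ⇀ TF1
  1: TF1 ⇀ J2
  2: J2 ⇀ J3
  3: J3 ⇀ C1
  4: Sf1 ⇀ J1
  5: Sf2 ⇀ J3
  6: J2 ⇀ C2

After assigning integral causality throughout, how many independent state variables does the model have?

2  (C1, C2 all integral)

β4 →Sf1  (Sf1 fixes flow; stroke at Sf1)
β5 →Sf2  (Sf2: flow source, stroke at near end)
β0 →J1  (only one effort-in slot at J1)
β2 →J3  (1-jn J3 has f-setter on 5)
β3 →J3  (common-f at J3 fixed by 5)
β1 →TF1  (TF1: transformer flips bond 0)
β6 →J2  (J2 needs exactly one e-in)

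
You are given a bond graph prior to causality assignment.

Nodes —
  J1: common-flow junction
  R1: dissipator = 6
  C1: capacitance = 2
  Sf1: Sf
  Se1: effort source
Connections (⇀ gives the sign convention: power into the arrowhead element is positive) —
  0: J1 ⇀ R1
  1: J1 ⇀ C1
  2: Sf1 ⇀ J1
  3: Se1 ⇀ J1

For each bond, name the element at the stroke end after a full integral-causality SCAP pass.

bond 0 stroke at J1
bond 1 stroke at J1
bond 2 stroke at Sf1
bond 3 stroke at J1

bond 2 stroke→Sf1  (Sf1: flow source, stroke at near end)
bond 3 stroke→J1  (Se1 fixes effort; stroke away)
bond 0 stroke→J1  (1-jn J1 has f-setter on 2)
bond 1 stroke→J1  (J1 flow already set via bond 2)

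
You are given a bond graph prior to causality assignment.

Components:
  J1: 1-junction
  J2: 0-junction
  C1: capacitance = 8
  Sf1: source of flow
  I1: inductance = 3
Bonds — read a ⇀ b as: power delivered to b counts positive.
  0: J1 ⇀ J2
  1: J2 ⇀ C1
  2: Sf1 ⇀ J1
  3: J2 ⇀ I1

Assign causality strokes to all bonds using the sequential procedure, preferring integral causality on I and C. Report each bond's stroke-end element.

β0 stroke at J1
β1 stroke at J2
β2 stroke at Sf1
β3 stroke at I1

bond 2 stroke→Sf1  (Sf1: flow source, stroke at near end)
bond 0 stroke→J1  (J1 flow already set via bond 2)
bond 1 stroke→J2  (C1 outputs effort q/C1)
bond 3 stroke→I1  (common-e at J2 fixed by 1)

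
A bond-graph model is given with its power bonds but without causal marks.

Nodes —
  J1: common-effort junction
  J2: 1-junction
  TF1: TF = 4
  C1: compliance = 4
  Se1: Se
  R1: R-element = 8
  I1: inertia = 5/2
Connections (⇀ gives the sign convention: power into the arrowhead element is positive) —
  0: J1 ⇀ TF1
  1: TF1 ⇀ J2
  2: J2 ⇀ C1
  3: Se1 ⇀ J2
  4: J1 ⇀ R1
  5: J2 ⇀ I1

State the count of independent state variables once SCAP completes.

2  (C1, I1 all integral)

bond 3 stroke at J2  (Se1 (Se) sets effort on bond)
bond 2 stroke at J2  (C1 outputs effort q/C1)
bond 5 stroke at I1  (I1 outputs flow p/I1)
bond 1 stroke at J2  (J2 flow already set via bond 5)
bond 0 stroke at TF1  (TF1 one-in-one-out from 1)
bond 4 stroke at J1  (J1 needs exactly one e-in)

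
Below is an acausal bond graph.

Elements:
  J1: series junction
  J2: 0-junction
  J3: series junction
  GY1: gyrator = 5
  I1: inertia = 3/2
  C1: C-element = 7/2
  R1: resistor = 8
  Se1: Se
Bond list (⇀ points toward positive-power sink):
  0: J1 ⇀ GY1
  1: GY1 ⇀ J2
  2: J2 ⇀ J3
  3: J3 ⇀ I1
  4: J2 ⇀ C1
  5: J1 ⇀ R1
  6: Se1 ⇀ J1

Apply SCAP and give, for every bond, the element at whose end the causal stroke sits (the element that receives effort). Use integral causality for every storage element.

bond 0 →GY1
bond 1 →GY1
bond 2 →J3
bond 3 →I1
bond 4 →J2
bond 5 →J1
bond 6 →J1

β6 →J1  (Se1 fixes effort; stroke away)
β3 →I1  (I1: I, integral causality)
β2 →J3  (common-f at J3 fixed by 3)
β4 →J2  (C1 outputs effort q/C1)
β1 →GY1  (J2 effort already set via bond 4)
β0 →GY1  (GY GY1: same side as bond 1)
β5 →J1  (J1: bond 0 brought flow, rest push out)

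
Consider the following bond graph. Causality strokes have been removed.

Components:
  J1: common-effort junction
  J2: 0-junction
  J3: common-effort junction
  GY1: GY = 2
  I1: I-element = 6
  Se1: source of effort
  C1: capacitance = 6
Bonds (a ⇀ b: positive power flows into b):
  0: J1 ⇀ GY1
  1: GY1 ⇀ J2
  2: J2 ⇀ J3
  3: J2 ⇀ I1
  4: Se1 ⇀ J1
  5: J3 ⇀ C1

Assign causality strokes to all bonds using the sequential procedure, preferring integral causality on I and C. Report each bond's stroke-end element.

β4 |J1  (Se1: effort source, stroke at far end)
β0 |GY1  (J1 effort already set via bond 4)
β1 |GY1  (GY1 both-in/both-out from 0)
β3 |I1  (I1: I, integral causality)
β2 |J2  (J2 needs exactly one e-in)
β5 |J3  (J3: last free bond brings effort in)

b0 stroke→GY1
b1 stroke→GY1
b2 stroke→J2
b3 stroke→I1
b4 stroke→J1
b5 stroke→J3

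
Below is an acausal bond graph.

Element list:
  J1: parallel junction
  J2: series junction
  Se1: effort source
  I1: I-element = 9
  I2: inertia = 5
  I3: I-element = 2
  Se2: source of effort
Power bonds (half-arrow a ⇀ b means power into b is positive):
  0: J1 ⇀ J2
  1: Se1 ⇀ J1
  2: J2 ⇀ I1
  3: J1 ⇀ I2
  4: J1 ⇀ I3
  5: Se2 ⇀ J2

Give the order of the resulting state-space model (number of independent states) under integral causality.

3  (I1, I2, I3 all integral)

#1 stroke at J1  (source Se1 imposes e)
#5 stroke at J2  (Se2 (Se) sets effort on bond)
#0 stroke at J2  (J1 effort already set via bond 1)
#3 stroke at I2  (common-e at J1 fixed by 1)
#4 stroke at I3  (J1 effort already set via bond 1)
#2 stroke at I1  (J2: last free bond brings flow in)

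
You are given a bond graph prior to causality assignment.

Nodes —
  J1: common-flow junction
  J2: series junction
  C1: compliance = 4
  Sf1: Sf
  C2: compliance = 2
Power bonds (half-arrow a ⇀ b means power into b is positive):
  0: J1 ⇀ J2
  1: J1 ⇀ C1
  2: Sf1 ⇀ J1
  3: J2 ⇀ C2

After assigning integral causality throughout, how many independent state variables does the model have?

2  (C1, C2 all integral)

b2 stroke→Sf1  (Sf1: flow source, stroke at near end)
b0 stroke→J1  (J1: bond 2 brought flow, rest push out)
b1 stroke→J1  (J1: bond 2 brought flow, rest push out)
b3 stroke→J2  (J2: bond 0 brought flow, rest push out)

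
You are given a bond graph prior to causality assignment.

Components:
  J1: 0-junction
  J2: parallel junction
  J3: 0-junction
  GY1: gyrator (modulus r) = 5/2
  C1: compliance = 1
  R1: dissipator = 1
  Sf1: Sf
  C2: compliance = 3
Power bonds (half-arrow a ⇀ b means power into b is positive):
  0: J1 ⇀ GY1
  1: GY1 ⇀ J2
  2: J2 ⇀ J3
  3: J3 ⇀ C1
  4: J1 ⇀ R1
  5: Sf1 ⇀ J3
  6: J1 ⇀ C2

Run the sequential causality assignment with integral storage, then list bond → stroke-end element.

β0 |GY1
β1 |GY1
β2 |J2
β3 |J3
β4 |R1
β5 |Sf1
β6 |J1

bond 5 stroke at Sf1  (Sf1 (Sf) sets flow on bond)
bond 3 stroke at J3  (prefer integral on C1)
bond 2 stroke at J2  (common-e at J3 fixed by 3)
bond 1 stroke at GY1  (J2: bond 2 brought effort, rest push out)
bond 0 stroke at GY1  (GY1: gyrator matches bond 1)
bond 6 stroke at J1  (C2 integral (e out))
bond 4 stroke at R1  (0-jn J1 has e-setter on 6)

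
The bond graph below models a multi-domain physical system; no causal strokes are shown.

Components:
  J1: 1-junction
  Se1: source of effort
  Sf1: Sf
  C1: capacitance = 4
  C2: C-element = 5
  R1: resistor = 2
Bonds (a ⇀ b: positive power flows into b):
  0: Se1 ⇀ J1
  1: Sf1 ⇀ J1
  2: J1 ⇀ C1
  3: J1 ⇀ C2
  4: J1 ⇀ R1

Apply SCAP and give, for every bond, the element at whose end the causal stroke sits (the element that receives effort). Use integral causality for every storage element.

#0 →J1
#1 →Sf1
#2 →J1
#3 →J1
#4 →J1

bond 0 |J1  (source Se1 imposes e)
bond 1 |Sf1  (Sf1 (Sf) sets flow on bond)
bond 2 |J1  (common-f at J1 fixed by 1)
bond 3 |J1  (J1 flow already set via bond 1)
bond 4 |J1  (common-f at J1 fixed by 1)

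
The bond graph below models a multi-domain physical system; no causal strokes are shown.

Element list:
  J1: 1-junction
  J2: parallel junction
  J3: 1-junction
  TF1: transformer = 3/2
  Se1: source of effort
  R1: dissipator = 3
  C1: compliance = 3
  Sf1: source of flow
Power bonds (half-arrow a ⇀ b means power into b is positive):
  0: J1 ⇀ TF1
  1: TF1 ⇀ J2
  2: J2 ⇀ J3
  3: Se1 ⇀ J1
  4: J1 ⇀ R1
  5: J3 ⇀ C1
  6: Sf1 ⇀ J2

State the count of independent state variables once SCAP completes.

#3 stroke at J1  (Se1 (Se) sets effort on bond)
#6 stroke at Sf1  (Sf1 fixes flow; stroke at Sf1)
#5 stroke at J3  (C1 integral (e out))
#2 stroke at J2  (only one flow-in slot at J3)
#1 stroke at TF1  (common-e at J2 fixed by 2)
#0 stroke at J1  (TF1 one-in-one-out from 1)
#4 stroke at R1  (closing 1-jn rule on J1)

1  (C1 all integral)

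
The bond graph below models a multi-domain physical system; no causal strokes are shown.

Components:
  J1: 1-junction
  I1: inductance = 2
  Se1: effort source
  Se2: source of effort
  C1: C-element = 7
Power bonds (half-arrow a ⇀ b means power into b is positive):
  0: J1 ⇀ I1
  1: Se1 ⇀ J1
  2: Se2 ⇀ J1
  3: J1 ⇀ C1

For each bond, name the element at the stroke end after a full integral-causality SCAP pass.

β1 stroke→J1  (Se1: effort source, stroke at far end)
β2 stroke→J1  (source Se2 imposes e)
β0 stroke→I1  (prefer integral on I1)
β3 stroke→J1  (1-jn J1 has f-setter on 0)

#0 |I1
#1 |J1
#2 |J1
#3 |J1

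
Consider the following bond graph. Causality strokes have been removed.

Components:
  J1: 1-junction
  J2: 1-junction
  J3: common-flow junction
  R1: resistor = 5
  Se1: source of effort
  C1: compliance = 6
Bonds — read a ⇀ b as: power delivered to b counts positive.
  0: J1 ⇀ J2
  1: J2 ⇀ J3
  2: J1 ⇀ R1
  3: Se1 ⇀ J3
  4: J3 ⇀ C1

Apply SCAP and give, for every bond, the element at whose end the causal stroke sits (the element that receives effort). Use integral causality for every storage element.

b3 |J3  (Se1: effort source, stroke at far end)
b4 |J3  (C1 outputs effort q/C1)
b1 |J2  (only one flow-in slot at J3)
b0 |J1  (J2 needs exactly one f-in)
b2 |R1  (closing 1-jn rule on J1)

#0 →J1
#1 →J2
#2 →R1
#3 →J3
#4 →J3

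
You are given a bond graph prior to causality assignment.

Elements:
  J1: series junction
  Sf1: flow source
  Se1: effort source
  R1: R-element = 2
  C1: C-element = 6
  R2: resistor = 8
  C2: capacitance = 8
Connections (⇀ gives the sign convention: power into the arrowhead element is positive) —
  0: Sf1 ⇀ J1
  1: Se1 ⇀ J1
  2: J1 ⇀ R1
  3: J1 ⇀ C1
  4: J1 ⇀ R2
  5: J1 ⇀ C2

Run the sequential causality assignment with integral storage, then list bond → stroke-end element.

b0 →Sf1
b1 →J1
b2 →J1
b3 →J1
b4 →J1
b5 →J1

bond 0 →Sf1  (source Sf1 imposes f)
bond 1 →J1  (Se1 fixes effort; stroke away)
bond 2 →J1  (1-jn J1 has f-setter on 0)
bond 3 →J1  (J1: bond 0 brought flow, rest push out)
bond 4 →J1  (1-jn J1 has f-setter on 0)
bond 5 →J1  (common-f at J1 fixed by 0)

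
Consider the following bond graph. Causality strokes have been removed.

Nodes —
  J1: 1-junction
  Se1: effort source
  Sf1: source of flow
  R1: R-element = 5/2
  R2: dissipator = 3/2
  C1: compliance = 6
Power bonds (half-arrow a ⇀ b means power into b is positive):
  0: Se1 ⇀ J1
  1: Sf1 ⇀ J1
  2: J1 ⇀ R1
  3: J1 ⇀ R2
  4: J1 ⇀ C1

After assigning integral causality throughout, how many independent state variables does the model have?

1  (C1 all integral)

#0 →J1  (source Se1 imposes e)
#1 →Sf1  (source Sf1 imposes f)
#2 →J1  (1-jn J1 has f-setter on 1)
#3 →J1  (J1 flow already set via bond 1)
#4 →J1  (J1 flow already set via bond 1)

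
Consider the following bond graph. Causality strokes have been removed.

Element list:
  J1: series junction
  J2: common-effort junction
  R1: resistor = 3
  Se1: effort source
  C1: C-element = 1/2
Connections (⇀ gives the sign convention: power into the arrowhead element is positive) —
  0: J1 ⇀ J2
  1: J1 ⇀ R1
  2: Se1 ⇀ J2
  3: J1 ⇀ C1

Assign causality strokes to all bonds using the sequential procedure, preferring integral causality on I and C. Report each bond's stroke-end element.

b0 |J1
b1 |R1
b2 |J2
b3 |J1

bond 2 |J2  (source Se1 imposes e)
bond 0 |J1  (common-e at J2 fixed by 2)
bond 3 |J1  (C1 integral (e out))
bond 1 |R1  (closing 1-jn rule on J1)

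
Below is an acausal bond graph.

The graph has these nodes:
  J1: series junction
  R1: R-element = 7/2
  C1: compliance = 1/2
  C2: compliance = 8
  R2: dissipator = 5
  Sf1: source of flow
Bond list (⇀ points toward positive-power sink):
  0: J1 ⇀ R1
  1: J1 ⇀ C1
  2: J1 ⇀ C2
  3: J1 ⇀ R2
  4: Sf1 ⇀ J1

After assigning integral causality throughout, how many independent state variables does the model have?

2  (C1, C2 all integral)

bond 4 |Sf1  (source Sf1 imposes f)
bond 0 |J1  (J1 flow already set via bond 4)
bond 1 |J1  (J1 flow already set via bond 4)
bond 2 |J1  (common-f at J1 fixed by 4)
bond 3 |J1  (1-jn J1 has f-setter on 4)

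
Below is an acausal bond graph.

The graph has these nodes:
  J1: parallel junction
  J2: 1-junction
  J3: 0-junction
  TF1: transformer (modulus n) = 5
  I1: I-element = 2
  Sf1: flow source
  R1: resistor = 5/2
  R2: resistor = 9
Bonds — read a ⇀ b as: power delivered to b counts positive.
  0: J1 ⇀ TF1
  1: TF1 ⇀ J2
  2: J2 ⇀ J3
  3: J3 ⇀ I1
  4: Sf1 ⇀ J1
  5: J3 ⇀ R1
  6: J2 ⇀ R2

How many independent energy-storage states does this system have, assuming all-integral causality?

#4 stroke→Sf1  (source Sf1 imposes f)
#0 stroke→J1  (only one effort-in slot at J1)
#1 stroke→TF1  (TF TF1: opposite of bond 0)
#2 stroke→J2  (J2: bond 1 brought flow, rest push out)
#6 stroke→J2  (common-f at J2 fixed by 1)
#3 stroke→I1  (I1 outputs flow p/I1)
#5 stroke→J3  (J3: last free bond brings effort in)

1  (I1 all integral)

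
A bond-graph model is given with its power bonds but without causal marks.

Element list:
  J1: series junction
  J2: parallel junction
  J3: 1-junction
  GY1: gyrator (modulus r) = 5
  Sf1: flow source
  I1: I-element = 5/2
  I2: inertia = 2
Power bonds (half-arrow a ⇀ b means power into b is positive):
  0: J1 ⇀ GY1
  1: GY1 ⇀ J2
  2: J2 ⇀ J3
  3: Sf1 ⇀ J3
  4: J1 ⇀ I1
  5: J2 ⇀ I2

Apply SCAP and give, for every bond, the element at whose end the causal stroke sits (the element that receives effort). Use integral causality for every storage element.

#0 |J1
#1 |J2
#2 |J3
#3 |Sf1
#4 |I1
#5 |I2

#3 |Sf1  (source Sf1 imposes f)
#2 |J3  (J3 flow already set via bond 3)
#4 |I1  (I1: I, integral causality)
#0 |J1  (common-f at J1 fixed by 4)
#1 |J2  (through GY1, causality inverts; strokes same side of GY1)
#5 |I2  (common-e at J2 fixed by 1)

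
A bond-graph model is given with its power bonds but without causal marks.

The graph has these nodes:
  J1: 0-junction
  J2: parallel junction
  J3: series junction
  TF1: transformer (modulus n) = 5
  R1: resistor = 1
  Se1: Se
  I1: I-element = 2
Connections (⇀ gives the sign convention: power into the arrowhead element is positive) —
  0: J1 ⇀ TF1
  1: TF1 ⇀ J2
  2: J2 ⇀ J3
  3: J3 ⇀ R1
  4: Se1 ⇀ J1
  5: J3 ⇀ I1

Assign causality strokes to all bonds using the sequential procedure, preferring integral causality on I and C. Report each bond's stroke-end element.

β4 →J1  (Se1 (Se) sets effort on bond)
β0 →TF1  (J1 effort already set via bond 4)
β1 →J2  (through TF1, causality passes straight; one stroke at TF1)
β2 →J3  (common-e at J2 fixed by 1)
β5 →I1  (I1 outputs flow p/I1)
β3 →J3  (J3: bond 5 brought flow, rest push out)

#0 stroke→TF1
#1 stroke→J2
#2 stroke→J3
#3 stroke→J3
#4 stroke→J1
#5 stroke→I1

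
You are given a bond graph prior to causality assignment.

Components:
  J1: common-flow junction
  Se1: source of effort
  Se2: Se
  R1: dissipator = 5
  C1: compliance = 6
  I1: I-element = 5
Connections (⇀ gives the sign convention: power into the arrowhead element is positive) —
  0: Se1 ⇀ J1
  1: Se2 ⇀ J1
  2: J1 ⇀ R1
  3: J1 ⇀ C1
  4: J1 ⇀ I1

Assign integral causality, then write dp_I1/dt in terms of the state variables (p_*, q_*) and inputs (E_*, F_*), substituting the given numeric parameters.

dp_I1/dt = E_Se1 + E_Se2 - p_I1 - q_C1/6

β0 |J1  (Se1 (Se) sets effort on bond)
β1 |J1  (Se2 fixes effort; stroke away)
β3 |J1  (C1: C, integral causality)
β4 |I1  (I1 outputs flow p/I1)
β2 |J1  (J1 flow already set via bond 4)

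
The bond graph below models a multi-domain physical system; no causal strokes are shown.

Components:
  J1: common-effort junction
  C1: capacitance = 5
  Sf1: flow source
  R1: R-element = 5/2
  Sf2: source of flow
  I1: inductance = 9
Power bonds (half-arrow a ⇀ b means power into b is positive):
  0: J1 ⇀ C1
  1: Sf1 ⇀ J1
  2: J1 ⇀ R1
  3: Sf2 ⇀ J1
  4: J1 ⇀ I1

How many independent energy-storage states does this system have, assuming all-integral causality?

bond 1 →Sf1  (Sf1 fixes flow; stroke at Sf1)
bond 3 →Sf2  (source Sf2 imposes f)
bond 0 →J1  (C1 integral (e out))
bond 2 →R1  (J1 effort already set via bond 0)
bond 4 →I1  (J1 effort already set via bond 0)

2  (C1, I1 all integral)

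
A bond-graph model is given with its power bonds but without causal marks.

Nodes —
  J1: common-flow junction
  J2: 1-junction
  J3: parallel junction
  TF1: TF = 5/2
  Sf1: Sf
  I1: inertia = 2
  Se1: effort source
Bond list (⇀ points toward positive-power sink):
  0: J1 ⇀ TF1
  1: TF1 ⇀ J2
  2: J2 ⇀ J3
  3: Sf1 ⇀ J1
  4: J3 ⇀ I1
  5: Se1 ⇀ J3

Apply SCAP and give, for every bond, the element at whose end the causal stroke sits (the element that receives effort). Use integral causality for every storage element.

#0 stroke at J1
#1 stroke at TF1
#2 stroke at J2
#3 stroke at Sf1
#4 stroke at I1
#5 stroke at J3

β3 |Sf1  (Sf1 (Sf) sets flow on bond)
β5 |J3  (Se1 (Se) sets effort on bond)
β0 |J1  (J1 flow already set via bond 3)
β2 |J2  (J3: bond 5 brought effort, rest push out)
β4 |I1  (J3: bond 5 brought effort, rest push out)
β1 |TF1  (TF1: transformer flips bond 0)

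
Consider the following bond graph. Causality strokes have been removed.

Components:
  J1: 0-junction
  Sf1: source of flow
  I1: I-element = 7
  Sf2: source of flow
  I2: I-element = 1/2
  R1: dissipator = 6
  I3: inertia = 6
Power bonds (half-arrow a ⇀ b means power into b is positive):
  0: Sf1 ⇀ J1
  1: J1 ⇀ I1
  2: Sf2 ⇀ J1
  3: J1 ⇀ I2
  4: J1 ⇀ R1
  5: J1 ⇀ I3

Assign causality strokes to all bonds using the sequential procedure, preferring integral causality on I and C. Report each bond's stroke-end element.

b0 →Sf1  (Sf1 (Sf) sets flow on bond)
b2 →Sf2  (source Sf2 imposes f)
b1 →I1  (I1: I, integral causality)
b3 →I2  (prefer integral on I2)
b5 →I3  (I3 outputs flow p/I3)
b4 →J1  (J1 needs exactly one e-in)

β0 stroke at Sf1
β1 stroke at I1
β2 stroke at Sf2
β3 stroke at I2
β4 stroke at J1
β5 stroke at I3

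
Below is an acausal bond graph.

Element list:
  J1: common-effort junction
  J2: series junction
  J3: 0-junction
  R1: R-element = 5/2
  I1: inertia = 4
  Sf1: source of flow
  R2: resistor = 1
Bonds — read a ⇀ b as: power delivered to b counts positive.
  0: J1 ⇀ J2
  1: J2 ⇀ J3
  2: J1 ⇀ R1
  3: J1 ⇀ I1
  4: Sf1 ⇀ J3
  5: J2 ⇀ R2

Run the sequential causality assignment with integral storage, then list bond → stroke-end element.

#4 |Sf1  (Sf1 fixes flow; stroke at Sf1)
#1 |J3  (closing 0-jn rule on J3)
#0 |J2  (J2 flow already set via bond 1)
#5 |J2  (1-jn J2 has f-setter on 1)
#3 |I1  (prefer integral on I1)
#2 |J1  (J1: last free bond brings effort in)

bond 0 →J2
bond 1 →J3
bond 2 →J1
bond 3 →I1
bond 4 →Sf1
bond 5 →J2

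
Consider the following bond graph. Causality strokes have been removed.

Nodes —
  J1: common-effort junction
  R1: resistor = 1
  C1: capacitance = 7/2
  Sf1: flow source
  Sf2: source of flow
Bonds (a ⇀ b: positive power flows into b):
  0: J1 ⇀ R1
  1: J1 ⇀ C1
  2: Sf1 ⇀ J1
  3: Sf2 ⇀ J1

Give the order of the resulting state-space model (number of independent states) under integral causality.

#2 →Sf1  (source Sf1 imposes f)
#3 →Sf2  (Sf2: flow source, stroke at near end)
#1 →J1  (C1: C, integral causality)
#0 →R1  (0-jn J1 has e-setter on 1)

1  (C1 all integral)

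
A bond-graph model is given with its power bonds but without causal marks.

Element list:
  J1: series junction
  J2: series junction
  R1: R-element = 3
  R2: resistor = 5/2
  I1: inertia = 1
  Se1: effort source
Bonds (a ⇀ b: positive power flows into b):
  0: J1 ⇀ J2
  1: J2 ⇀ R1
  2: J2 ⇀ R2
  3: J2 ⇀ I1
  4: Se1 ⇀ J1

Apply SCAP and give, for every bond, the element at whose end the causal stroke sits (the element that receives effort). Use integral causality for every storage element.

b4 →J1  (Se1: effort source, stroke at far end)
b0 →J2  (closing 1-jn rule on J1)
b3 →I1  (prefer integral on I1)
b1 →J2  (1-jn J2 has f-setter on 3)
b2 →J2  (common-f at J2 fixed by 3)

bond 0 stroke at J2
bond 1 stroke at J2
bond 2 stroke at J2
bond 3 stroke at I1
bond 4 stroke at J1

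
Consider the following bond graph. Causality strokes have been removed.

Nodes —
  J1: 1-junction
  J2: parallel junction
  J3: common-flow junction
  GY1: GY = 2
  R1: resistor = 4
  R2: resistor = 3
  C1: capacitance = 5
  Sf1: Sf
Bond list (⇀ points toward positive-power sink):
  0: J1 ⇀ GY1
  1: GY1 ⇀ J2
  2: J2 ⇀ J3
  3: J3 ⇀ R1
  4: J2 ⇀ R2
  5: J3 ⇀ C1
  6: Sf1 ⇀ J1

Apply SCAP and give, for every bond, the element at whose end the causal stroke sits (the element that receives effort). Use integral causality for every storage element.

b6 |Sf1  (source Sf1 imposes f)
b0 |J1  (J1: bond 6 brought flow, rest push out)
b1 |J2  (GY GY1: same side as bond 0)
b2 |J3  (common-e at J2 fixed by 1)
b4 |R2  (J2: bond 1 brought effort, rest push out)
b5 |J3  (C1 integral (e out))
b3 |R1  (J3: last free bond brings flow in)

b0 stroke at J1
b1 stroke at J2
b2 stroke at J3
b3 stroke at R1
b4 stroke at R2
b5 stroke at J3
b6 stroke at Sf1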